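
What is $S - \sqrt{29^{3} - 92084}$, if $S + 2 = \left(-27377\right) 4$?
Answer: $-109510 - i \sqrt{67695} \approx -1.0951 \cdot 10^{5} - 260.18 i$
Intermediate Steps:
$S = -109510$ ($S = -2 - 109508 = -109510$)
$S - \sqrt{29^{3} - 92084} = -109510 - \sqrt{29^{3} - 92084} = -109510 - \sqrt{24389 - 92084} = -109510 - \sqrt{-67695} = -109510 - i \sqrt{67695}$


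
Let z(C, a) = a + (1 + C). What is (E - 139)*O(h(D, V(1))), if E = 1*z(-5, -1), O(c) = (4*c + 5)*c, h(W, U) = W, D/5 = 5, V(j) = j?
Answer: -378000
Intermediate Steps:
D = 25 (D = 5*5 = 25)
z(C, a) = 1 + C + a
O(c) = c*(5 + 4*c) (O(c) = (5 + 4*c)*c = c*(5 + 4*c))
E = -5 (E = 1*(1 - 5 - 1) = 1*(-5) = -5)
(E - 139)*O(h(D, V(1))) = (-5 - 139)*(25*(5 + 4*25)) = -3600*(5 + 100) = -3600*105 = -144*2625 = -378000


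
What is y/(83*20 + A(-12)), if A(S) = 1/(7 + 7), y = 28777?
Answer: 402878/23241 ≈ 17.335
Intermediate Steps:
A(S) = 1/14
y/(83*20 + A(-12)) = 28777/(83*20 + 1/14) = 28777/(1660 + 1/14) = 28777/(23241/14) = 28777*(14/23241) = 402878/23241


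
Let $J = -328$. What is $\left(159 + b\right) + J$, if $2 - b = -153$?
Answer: $-14$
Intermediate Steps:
$b = 155$ ($b = 2 - -153 = 2 + 153 = 155$)
$\left(159 + b\right) + J = \left(159 + 155\right) - 328 = 314 - 328 = -14$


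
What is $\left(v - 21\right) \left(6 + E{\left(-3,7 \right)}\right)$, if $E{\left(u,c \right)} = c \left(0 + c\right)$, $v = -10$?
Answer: $-1705$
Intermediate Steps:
$E{\left(u,c \right)} = c^{2}$ ($E{\left(u,c \right)} = c c = c^{2}$)
$\left(v - 21\right) \left(6 + E{\left(-3,7 \right)}\right) = \left(-10 - 21\right) \left(6 + 7^{2}\right) = \left(-10 - 21\right) \left(6 + 49\right) = \left(-31\right) 55 = -1705$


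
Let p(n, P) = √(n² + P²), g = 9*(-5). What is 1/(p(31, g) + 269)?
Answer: 269/69375 - √2986/69375 ≈ 0.0030898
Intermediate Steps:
g = -45
p(n, P) = √(P² + n²)
1/(p(31, g) + 269) = 1/(√((-45)² + 31²) + 269) = 1/(√(2025 + 961) + 269) = 1/(√2986 + 269) = 1/(269 + √2986)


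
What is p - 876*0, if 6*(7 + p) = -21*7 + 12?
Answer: -59/2 ≈ -29.500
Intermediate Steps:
p = -59/2 (p = -7 + (-21*7 + 12)/6 = -7 + (-147 + 12)/6 = -7 + (1/6)*(-135) = -7 - 45/2 = -59/2 ≈ -29.500)
p - 876*0 = -59/2 - 876*0 = -59/2 - 1*0 = -59/2 + 0 = -59/2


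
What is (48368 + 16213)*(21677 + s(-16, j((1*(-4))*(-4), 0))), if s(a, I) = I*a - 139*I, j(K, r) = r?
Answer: 1399922337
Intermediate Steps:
s(a, I) = -139*I + I*a
(48368 + 16213)*(21677 + s(-16, j((1*(-4))*(-4), 0))) = (48368 + 16213)*(21677 + 0*(-139 - 16)) = 64581*(21677 + 0*(-155)) = 64581*(21677 + 0) = 64581*21677 = 1399922337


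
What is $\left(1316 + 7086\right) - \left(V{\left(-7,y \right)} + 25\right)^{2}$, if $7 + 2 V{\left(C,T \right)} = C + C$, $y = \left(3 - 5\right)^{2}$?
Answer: $\frac{32767}{4} \approx 8191.8$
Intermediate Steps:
$y = 4$ ($y = \left(-2\right)^{2} = 4$)
$V{\left(C,T \right)} = - \frac{7}{2} + C$ ($V{\left(C,T \right)} = - \frac{7}{2} + \frac{C + C}{2} = - \frac{7}{2} + \frac{2 C}{2} = - \frac{7}{2} + C$)
$\left(1316 + 7086\right) - \left(V{\left(-7,y \right)} + 25\right)^{2} = \left(1316 + 7086\right) - \left(\left(- \frac{7}{2} - 7\right) + 25\right)^{2} = 8402 - \left(- \frac{21}{2} + 25\right)^{2} = 8402 - \left(\frac{29}{2}\right)^{2} = 8402 - \frac{841}{4} = \frac{32767}{4}$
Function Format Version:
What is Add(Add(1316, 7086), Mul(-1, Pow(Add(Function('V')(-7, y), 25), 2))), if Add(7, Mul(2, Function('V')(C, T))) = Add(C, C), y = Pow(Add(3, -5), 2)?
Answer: Rational(32767, 4) ≈ 8191.8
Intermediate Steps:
y = 4 (y = Pow(-2, 2) = 4)
Function('V')(C, T) = Add(Rational(-7, 2), C) (Function('V')(C, T) = Add(Rational(-7, 2), Mul(Rational(1, 2), Add(C, C))) = Add(Rational(-7, 2), Mul(Rational(1, 2), Mul(2, C))) = Add(Rational(-7, 2), C))
Add(Add(1316, 7086), Mul(-1, Pow(Add(Function('V')(-7, y), 25), 2))) = Add(Add(1316, 7086), Mul(-1, Pow(Add(Add(Rational(-7, 2), -7), 25), 2))) = Add(8402, Mul(-1, Pow(Add(Rational(-21, 2), 25), 2))) = Add(8402, Mul(-1, Pow(Rational(29, 2), 2))) = Add(8402, Mul(-1, Rational(841, 4))) = Add(8402, Rational(-841, 4)) = Rational(32767, 4)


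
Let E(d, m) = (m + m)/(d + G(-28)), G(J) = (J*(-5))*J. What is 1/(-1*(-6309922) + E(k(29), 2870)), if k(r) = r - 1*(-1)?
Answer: 389/2454559084 ≈ 1.5848e-7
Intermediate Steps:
k(r) = 1 + r (k(r) = r + 1 = 1 + r)
G(J) = -5*J² (G(J) = (-5*J)*J = -5*J²)
E(d, m) = 2*m/(-3920 + d) (E(d, m) = (m + m)/(d - 5*(-28)²) = (2*m)/(d - 5*784) = (2*m)/(d - 3920) = (2*m)/(-3920 + d) = 2*m/(-3920 + d))
1/(-1*(-6309922) + E(k(29), 2870)) = 1/(-1*(-6309922) + 2*2870/(-3920 + (1 + 29))) = 1/(6309922 + 2*2870/(-3920 + 30)) = 1/(6309922 + 2*2870/(-3890)) = 1/(6309922 + 2*2870*(-1/3890)) = 1/(6309922 - 574/389) = 1/(2454559084/389) = 389/2454559084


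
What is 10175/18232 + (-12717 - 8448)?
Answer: -385870105/18232 ≈ -21164.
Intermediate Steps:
10175/18232 + (-12717 - 8448) = 10175*(1/18232) - 21165 = 10175/18232 - 21165 = -385870105/18232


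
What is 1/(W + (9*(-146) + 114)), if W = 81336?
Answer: 1/80136 ≈ 1.2479e-5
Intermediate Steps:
1/(W + (9*(-146) + 114)) = 1/(81336 + (9*(-146) + 114)) = 1/(81336 + (-1314 + 114)) = 1/(81336 - 1200) = 1/80136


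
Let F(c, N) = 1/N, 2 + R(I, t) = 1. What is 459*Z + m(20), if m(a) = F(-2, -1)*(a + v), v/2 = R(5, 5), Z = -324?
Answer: -148734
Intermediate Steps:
R(I, t) = -1 (R(I, t) = -2 + 1 = -1)
v = -2 (v = 2*(-1) = -2)
m(a) = 2 - a (m(a) = (a - 2)/(-1) = -(-2 + a) = 2 - a)
459*Z + m(20) = 459*(-324) + (2 - 1*20) = -148716 + (2 - 20) = -148716 - 18 = -148734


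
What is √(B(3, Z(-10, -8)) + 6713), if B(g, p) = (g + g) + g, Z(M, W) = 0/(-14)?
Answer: √6722 ≈ 81.988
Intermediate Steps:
Z(M, W) = 0 (Z(M, W) = 0*(-1/14) = 0)
B(g, p) = 3*g (B(g, p) = 2*g + g = 3*g)
√(B(3, Z(-10, -8)) + 6713) = √(3*3 + 6713) = √(9 + 6713) = √6722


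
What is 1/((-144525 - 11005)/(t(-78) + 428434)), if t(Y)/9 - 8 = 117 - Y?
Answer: -430261/155530 ≈ -2.7664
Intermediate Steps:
t(Y) = 1125 - 9*Y (t(Y) = 72 + 9*(117 - Y) = 72 + (1053 - 9*Y) = 1125 - 9*Y)
1/((-144525 - 11005)/(t(-78) + 428434)) = 1/((-144525 - 11005)/((1125 - 9*(-78)) + 428434)) = 1/(-155530/((1125 + 702) + 428434)) = 1/(-155530/(1827 + 428434)) = 1/(-155530/430261) = -430261/155530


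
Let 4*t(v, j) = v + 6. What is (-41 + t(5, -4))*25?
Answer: -3825/4 ≈ -956.25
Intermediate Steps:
t(v, j) = 3/2 + v/4 (t(v, j) = (v + 6)/4 = (6 + v)/4 = 3/2 + v/4)
(-41 + t(5, -4))*25 = (-41 + (3/2 + (1/4)*5))*25 = (-41 + (3/2 + 5/4))*25 = (-41 + 11/4)*25 = -153/4*25 = -3825/4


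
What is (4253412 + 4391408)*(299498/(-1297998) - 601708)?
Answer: -3375871714707237620/648999 ≈ -5.2017e+12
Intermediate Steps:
(4253412 + 4391408)*(299498/(-1297998) - 601708) = 8644820*(299498*(-1/1297998) - 601708) = 8644820*(-149749/648999 - 601708) = 8644820*(-390508040041/648999) = -3375871714707237620/648999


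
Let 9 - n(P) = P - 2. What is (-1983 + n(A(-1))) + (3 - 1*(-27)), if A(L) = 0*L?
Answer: -1942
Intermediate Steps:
A(L) = 0
n(P) = 11 - P (n(P) = 9 - (P - 2) = 9 - (-2 + P) = 9 + (2 - P) = 11 - P)
(-1983 + n(A(-1))) + (3 - 1*(-27)) = (-1983 + (11 - 1*0)) + (3 - 1*(-27)) = (-1983 + (11 + 0)) + (3 + 27) = (-1983 + 11) + 30 = -1972 + 30 = -1942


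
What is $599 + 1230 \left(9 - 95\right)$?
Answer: $-105181$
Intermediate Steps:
$599 + 1230 \left(9 - 95\right) = 599 + 1230 \left(-86\right) = 599 - 105780 = -105181$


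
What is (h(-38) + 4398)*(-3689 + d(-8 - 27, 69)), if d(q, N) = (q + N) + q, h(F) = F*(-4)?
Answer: -16789500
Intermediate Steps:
h(F) = -4*F
d(q, N) = N + 2*q (d(q, N) = (N + q) + q = N + 2*q)
(h(-38) + 4398)*(-3689 + d(-8 - 27, 69)) = (-4*(-38) + 4398)*(-3689 + (69 + 2*(-8 - 27))) = (152 + 4398)*(-3689 + (69 + 2*(-35))) = 4550*(-3689 + (69 - 70)) = 4550*(-3689 - 1) = 4550*(-3690) = -16789500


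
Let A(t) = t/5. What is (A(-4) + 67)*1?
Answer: 331/5 ≈ 66.200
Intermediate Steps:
A(t) = t/5 (A(t) = t*(1/5) = t/5)
(A(-4) + 67)*1 = ((1/5)*(-4) + 67)*1 = (-4/5 + 67)*1 = (331/5)*1 = 331/5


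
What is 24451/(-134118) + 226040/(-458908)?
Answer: -10384198057/15386955786 ≈ -0.67487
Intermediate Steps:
24451/(-134118) + 226040/(-458908) = 24451*(-1/134118) + 226040*(-1/458908) = -24451/134118 - 56510/114727 = -10384198057/15386955786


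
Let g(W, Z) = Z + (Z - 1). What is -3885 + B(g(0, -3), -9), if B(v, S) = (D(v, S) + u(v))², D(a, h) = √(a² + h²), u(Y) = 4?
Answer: -3739 + 8*√130 ≈ -3647.8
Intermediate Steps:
g(W, Z) = -1 + 2*Z (g(W, Z) = Z + (-1 + Z) = -1 + 2*Z)
B(v, S) = (4 + √(S² + v²))² (B(v, S) = (√(v² + S²) + 4)² = (√(S² + v²) + 4)² = (4 + √(S² + v²))²)
-3885 + B(g(0, -3), -9) = -3885 + (4 + √((-9)² + (-1 + 2*(-3))²))² = -3885 + (4 + √(81 + (-1 - 6)²))² = -3885 + (4 + √(81 + (-7)²))² = -3885 + (4 + √(81 + 49))² = -3885 + (4 + √130)²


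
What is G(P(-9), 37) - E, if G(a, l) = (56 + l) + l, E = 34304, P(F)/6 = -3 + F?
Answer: -34174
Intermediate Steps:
P(F) = -18 + 6*F (P(F) = 6*(-3 + F) = -18 + 6*F)
G(a, l) = 56 + 2*l
G(P(-9), 37) - E = (56 + 2*37) - 1*34304 = (56 + 74) - 34304 = 130 - 34304 = -34174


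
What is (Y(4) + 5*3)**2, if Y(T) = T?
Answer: 361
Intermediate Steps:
(Y(4) + 5*3)**2 = (4 + 5*3)**2 = (4 + 15)**2 = 19**2 = 361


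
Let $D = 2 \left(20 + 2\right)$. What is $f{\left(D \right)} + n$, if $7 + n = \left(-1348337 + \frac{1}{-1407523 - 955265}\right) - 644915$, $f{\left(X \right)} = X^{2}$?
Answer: $- \frac{4705074088525}{2362788} \approx -1.9913 \cdot 10^{6}$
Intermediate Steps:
$D = 44$ ($D = 2 \cdot 22 = 44$)
$n = - \frac{4709648446093}{2362788}$ ($n = -7 - \left(1993252 - \frac{1}{-1407523 - 955265}\right) = -7 - \left(1993252 + \frac{1}{2362788}\right) = -7 - \frac{4709631906577}{2362788} = - \frac{4709648446093}{2362788} \approx -1.9933 \cdot 10^{6}$)
$f{\left(D \right)} + n = 44^{2} - \frac{4709648446093}{2362788} = 1936 - \frac{4709648446093}{2362788} = - \frac{4705074088525}{2362788}$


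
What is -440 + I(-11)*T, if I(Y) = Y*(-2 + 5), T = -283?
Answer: 8899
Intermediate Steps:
I(Y) = 3*Y (I(Y) = Y*3 = 3*Y)
-440 + I(-11)*T = -440 + (3*(-11))*(-283) = -440 - 33*(-283) = -440 + 9339 = 8899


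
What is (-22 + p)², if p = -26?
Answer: 2304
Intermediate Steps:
(-22 + p)² = (-22 - 26)² = (-48)² = 2304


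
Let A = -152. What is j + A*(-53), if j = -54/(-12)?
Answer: 16121/2 ≈ 8060.5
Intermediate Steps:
j = 9/2 (j = -54*(-1)/12 = -9*(-1/2) = 9/2 ≈ 4.5000)
j + A*(-53) = 9/2 - 152*(-53) = 9/2 + 8056 = 16121/2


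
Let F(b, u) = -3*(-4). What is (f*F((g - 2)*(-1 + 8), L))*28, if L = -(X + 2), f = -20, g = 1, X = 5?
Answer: -6720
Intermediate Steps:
L = -7 (L = -(5 + 2) = -1*7 = -7)
F(b, u) = 12
(f*F((g - 2)*(-1 + 8), L))*28 = -20*12*28 = -240*28 = -6720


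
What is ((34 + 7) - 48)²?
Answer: 49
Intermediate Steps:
((34 + 7) - 48)² = (41 - 48)² = (-7)² = 49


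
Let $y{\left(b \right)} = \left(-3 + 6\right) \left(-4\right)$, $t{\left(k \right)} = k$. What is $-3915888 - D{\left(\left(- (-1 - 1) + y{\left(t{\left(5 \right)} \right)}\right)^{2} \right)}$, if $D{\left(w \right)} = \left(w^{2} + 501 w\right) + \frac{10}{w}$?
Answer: $- \frac{39759881}{10} \approx -3.976 \cdot 10^{6}$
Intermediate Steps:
$y{\left(b \right)} = -12$ ($y{\left(b \right)} = 3 \left(-4\right) = -12$)
$D{\left(w \right)} = w^{2} + \frac{10}{w} + 501 w$
$-3915888 - D{\left(\left(- (-1 - 1) + y{\left(t{\left(5 \right)} \right)}\right)^{2} \right)} = -3915888 - \frac{10 + \left(\left(- (-1 - 1) - 12\right)^{2}\right)^{2} \left(501 + \left(- (-1 - 1) - 12\right)^{2}\right)}{\left(- (-1 - 1) - 12\right)^{2}} = -3915888 - \frac{10 + \left(\left(\left(-1\right) \left(-2\right) - 12\right)^{2}\right)^{2} \left(501 + \left(\left(-1\right) \left(-2\right) - 12\right)^{2}\right)}{\left(\left(-1\right) \left(-2\right) - 12\right)^{2}} = -3915888 - \frac{10 + \left(\left(2 - 12\right)^{2}\right)^{2} \left(501 + \left(2 - 12\right)^{2}\right)}{\left(2 - 12\right)^{2}} = -3915888 - \frac{10 + \left(\left(-10\right)^{2}\right)^{2} \left(501 + \left(-10\right)^{2}\right)}{\left(-10\right)^{2}} = -3915888 - \frac{10 + 100^{2} \left(501 + 100\right)}{100} = -3915888 - \frac{10 + 10000 \cdot 601}{100} = -3915888 - \frac{10 + 6010000}{100} = -3915888 - \frac{1}{100} \cdot 6010010 = -3915888 - \frac{601001}{10} = - \frac{39759881}{10}$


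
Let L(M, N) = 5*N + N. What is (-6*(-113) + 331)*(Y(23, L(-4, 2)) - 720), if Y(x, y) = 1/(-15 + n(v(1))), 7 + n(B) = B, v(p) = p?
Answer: -15257089/21 ≈ -7.2653e+5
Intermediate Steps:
n(B) = -7 + B
L(M, N) = 6*N
Y(x, y) = -1/21 (Y(x, y) = 1/(-15 + (-7 + 1)) = 1/(-15 - 6) = 1/(-21) = -1/21)
(-6*(-113) + 331)*(Y(23, L(-4, 2)) - 720) = (-6*(-113) + 331)*(-1/21 - 720) = (678 + 331)*(-15121/21) = 1009*(-15121/21) = -15257089/21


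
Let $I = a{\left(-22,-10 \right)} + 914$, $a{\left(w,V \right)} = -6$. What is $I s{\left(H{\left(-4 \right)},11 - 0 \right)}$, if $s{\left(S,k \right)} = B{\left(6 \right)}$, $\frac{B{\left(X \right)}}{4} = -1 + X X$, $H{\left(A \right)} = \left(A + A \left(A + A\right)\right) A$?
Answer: $127120$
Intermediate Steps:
$H{\left(A \right)} = A \left(A + 2 A^{2}\right)$ ($H{\left(A \right)} = \left(A + A 2 A\right) A = \left(A + 2 A^{2}\right) A = A \left(A + 2 A^{2}\right)$)
$B{\left(X \right)} = -4 + 4 X^{2}$ ($B{\left(X \right)} = 4 \left(-1 + X X\right) = 4 \left(-1 + X^{2}\right) = -4 + 4 X^{2}$)
$s{\left(S,k \right)} = 140$ ($s{\left(S,k \right)} = -4 + 4 \cdot 6^{2} = -4 + 4 \cdot 36 = -4 + 144 = 140$)
$I = 908$ ($I = -6 + 914 = 908$)
$I s{\left(H{\left(-4 \right)},11 - 0 \right)} = 908 \cdot 140 = 127120$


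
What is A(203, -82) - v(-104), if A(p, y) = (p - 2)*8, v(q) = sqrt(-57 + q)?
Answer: 1608 - I*sqrt(161) ≈ 1608.0 - 12.689*I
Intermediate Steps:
A(p, y) = -16 + 8*p (A(p, y) = (-2 + p)*8 = -16 + 8*p)
A(203, -82) - v(-104) = (-16 + 8*203) - sqrt(-57 - 104) = (-16 + 1624) - sqrt(-161) = 1608 - I*sqrt(161)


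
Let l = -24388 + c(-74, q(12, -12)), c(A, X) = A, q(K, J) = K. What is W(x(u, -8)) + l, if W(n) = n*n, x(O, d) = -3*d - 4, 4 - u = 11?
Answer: -24062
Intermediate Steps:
u = -7 (u = 4 - 1*11 = 4 - 11 = -7)
x(O, d) = -4 - 3*d
W(n) = n**2
l = -24462 (l = -24388 - 74 = -24462)
W(x(u, -8)) + l = (-4 - 3*(-8))**2 - 24462 = (-4 + 24)**2 - 24462 = 20**2 - 24462 = 400 - 24462 = -24062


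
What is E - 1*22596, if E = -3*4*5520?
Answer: -88836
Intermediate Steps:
E = -66240 (E = -12*5520 = -66240)
E - 1*22596 = -66240 - 1*22596 = -66240 - 22596 = -88836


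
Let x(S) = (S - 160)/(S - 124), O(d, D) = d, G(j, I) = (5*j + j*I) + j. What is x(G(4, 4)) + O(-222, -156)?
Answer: -1544/7 ≈ -220.57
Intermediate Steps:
G(j, I) = 6*j + I*j (G(j, I) = (5*j + I*j) + j = 6*j + I*j)
x(S) = (-160 + S)/(-124 + S)
x(G(4, 4)) + O(-222, -156) = (-160 + 4*(6 + 4))/(-124 + 4*(6 + 4)) - 222 = (-160 + 4*10)/(-124 + 4*10) - 222 = (-160 + 40)/(-124 + 40) - 222 = -120/(-84) - 222 = -1/84*(-120) - 222 = 10/7 - 222 = -1544/7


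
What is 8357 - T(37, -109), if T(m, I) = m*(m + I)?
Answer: 11021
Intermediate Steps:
T(m, I) = m*(I + m)
8357 - T(37, -109) = 8357 - 37*(-109 + 37) = 8357 - 37*(-72) = 8357 - 1*(-2664) = 8357 + 2664 = 11021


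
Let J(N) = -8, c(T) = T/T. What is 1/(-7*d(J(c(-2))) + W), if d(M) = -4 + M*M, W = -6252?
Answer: -1/6672 ≈ -0.00014988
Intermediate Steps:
c(T) = 1
d(M) = -4 + M²
1/(-7*d(J(c(-2))) + W) = 1/(-7*(-4 + (-8)²) - 6252) = 1/(-7*(-4 + 64) - 6252) = 1/(-7*60 - 6252) = 1/(-420 - 6252) = 1/(-6672) = -1/6672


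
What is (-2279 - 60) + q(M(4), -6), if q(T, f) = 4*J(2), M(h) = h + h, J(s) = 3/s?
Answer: -2333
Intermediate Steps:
M(h) = 2*h
q(T, f) = 6 (q(T, f) = 4*(3/2) = 6)
(-2279 - 60) + q(M(4), -6) = (-2279 - 60) + 6 = -2339 + 6 = -2333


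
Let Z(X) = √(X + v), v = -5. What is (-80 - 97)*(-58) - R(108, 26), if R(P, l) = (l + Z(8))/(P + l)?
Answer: 687809/67 - √3/134 ≈ 10266.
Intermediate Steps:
Z(X) = √(-5 + X) (Z(X) = √(X - 5) = √(-5 + X))
R(P, l) = (l + √3)/(P + l) (R(P, l) = (l + √(-5 + 8))/(P + l) = (l + √3)/(P + l))
(-80 - 97)*(-58) - R(108, 26) = (-80 - 97)*(-58) - (26 + √3)/(108 + 26) = -177*(-58) - (26 + √3)/134 = 10266 - (26 + √3)/134 = 10266 - (13/67 + √3/134) = 10266 + (-13/67 - √3/134) = 687809/67 - √3/134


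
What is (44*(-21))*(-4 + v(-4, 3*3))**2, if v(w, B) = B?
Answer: -23100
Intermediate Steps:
(44*(-21))*(-4 + v(-4, 3*3))**2 = (44*(-21))*(-4 + 3*3)**2 = -924*(-4 + 9)**2 = -924*5**2 = -924*25 = -23100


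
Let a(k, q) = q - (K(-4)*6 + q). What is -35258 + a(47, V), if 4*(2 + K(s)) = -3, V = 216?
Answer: -70483/2 ≈ -35242.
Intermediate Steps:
K(s) = -11/4 (K(s) = -2 + (1/4)*(-3) = -2 - 3/4 = -11/4)
a(k, q) = 33/2 (a(k, q) = q - (-11/4*6 + q) = q - (-33/2 + q) = q + (33/2 - q) = 33/2)
-35258 + a(47, V) = -35258 + 33/2 = -70483/2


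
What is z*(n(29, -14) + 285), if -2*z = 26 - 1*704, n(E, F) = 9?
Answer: 99666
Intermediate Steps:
z = 339 (z = -(26 - 1*704)/2 = -(26 - 704)/2 = -1/2*(-678) = 339)
z*(n(29, -14) + 285) = 339*(9 + 285) = 339*294 = 99666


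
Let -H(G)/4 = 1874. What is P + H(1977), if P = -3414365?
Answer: -3421861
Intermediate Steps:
H(G) = -7496 (H(G) = -4*1874 = -7496)
P + H(1977) = -3414365 - 7496 = -3421861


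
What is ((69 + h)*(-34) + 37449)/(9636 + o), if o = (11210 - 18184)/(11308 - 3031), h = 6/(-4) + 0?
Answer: 145484829/39875099 ≈ 3.6485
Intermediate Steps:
h = -3/2 (h = 6*(-1/4) + 0 = -3/2 + 0 = -3/2 ≈ -1.5000)
o = -6974/8277 ≈ -0.84258
((69 + h)*(-34) + 37449)/(9636 + o) = ((69 - 3/2)*(-34) + 37449)/(9636 - 6974/8277) = ((135/2)*(-34) + 37449)/(79750198/8277) = (-2295 + 37449)*(8277/79750198) = 35154*(8277/79750198) = 145484829/39875099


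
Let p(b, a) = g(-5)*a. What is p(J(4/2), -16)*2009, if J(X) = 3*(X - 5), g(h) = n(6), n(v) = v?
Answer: -192864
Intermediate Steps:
g(h) = 6
J(X) = -15 + 3*X (J(X) = 3*(-5 + X) = -15 + 3*X)
p(b, a) = 6*a
p(J(4/2), -16)*2009 = (6*(-16))*2009 = -96*2009 = -192864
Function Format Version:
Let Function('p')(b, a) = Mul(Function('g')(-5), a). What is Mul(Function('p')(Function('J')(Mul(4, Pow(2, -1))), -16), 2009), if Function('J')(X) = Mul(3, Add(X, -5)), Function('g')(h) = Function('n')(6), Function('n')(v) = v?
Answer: -192864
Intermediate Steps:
Function('g')(h) = 6
Function('J')(X) = Add(-15, Mul(3, X)) (Function('J')(X) = Mul(3, Add(-5, X)) = Add(-15, Mul(3, X)))
Function('p')(b, a) = Mul(6, a)
Mul(Function('p')(Function('J')(Mul(4, Pow(2, -1))), -16), 2009) = Mul(Mul(6, -16), 2009) = Mul(-96, 2009) = -192864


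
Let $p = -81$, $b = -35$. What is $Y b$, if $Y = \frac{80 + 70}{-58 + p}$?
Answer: $\frac{5250}{139} \approx 37.77$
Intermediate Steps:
$Y = - \frac{150}{139}$ ($Y = \frac{80 + 70}{-58 - 81} = \frac{150}{-139} = 150 \left(- \frac{1}{139}\right) = - \frac{150}{139} \approx -1.0791$)
$Y b = \left(- \frac{150}{139}\right) \left(-35\right) = \frac{5250}{139}$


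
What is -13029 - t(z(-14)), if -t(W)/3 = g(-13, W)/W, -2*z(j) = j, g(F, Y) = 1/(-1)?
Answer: -91206/7 ≈ -13029.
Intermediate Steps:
g(F, Y) = -1
z(j) = -j/2
t(W) = 3/W (t(W) = -(-3)/W = 3/W)
-13029 - t(z(-14)) = -13029 - 3/((-1/2*(-14))) = -13029 - 3/7 = -91206/7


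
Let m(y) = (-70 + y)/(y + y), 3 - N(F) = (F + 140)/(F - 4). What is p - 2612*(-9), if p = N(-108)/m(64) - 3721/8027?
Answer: 3950779151/168567 ≈ 23437.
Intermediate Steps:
N(F) = 3 - (140 + F)/(-4 + F) (N(F) = 3 - (F + 140)/(F - 4) = 3 - (140 + F)/(-4 + F))
m(y) = (-70 + y)/(2*y) (m(y) = (-70 + y)/((2*y)) = (-70 + y)*(1/(2*y)) = (-70 + y)/(2*y))
p = -11893885/168567 (p = (2*(-76 - 108)/(-4 - 108))/(((½)*(-70 + 64)/64)) - 3721/8027 = (2*(-184)/(-112))/(((½)*(1/64)*(-6))) - 3721*1/8027 = (2*(-1/112)*(-184))/(-3/64) - 3721/8027 = (23/7)*(-64/3) - 3721/8027 = -1472/21 - 3721/8027 = -11893885/168567 ≈ -70.559)
p - 2612*(-9) = -11893885/168567 - 2612*(-9) = -11893885/168567 - 1*(-23508) = -11893885/168567 + 23508 = 3950779151/168567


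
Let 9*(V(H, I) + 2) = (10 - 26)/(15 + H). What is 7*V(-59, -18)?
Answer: -1358/99 ≈ -13.717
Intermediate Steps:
V(H, I) = -2 - 16/(9*(15 + H)) (V(H, I) = -2 + ((10 - 26)/(15 + H))/9 = -2 + (-16/(15 + H))/9 = -2 - 16/(9*(15 + H)))
7*V(-59, -18) = 7*(2*(-143 - 9*(-59))/(9*(15 - 59))) = 7*((2/9)*(-143 + 531)/(-44)) = 7*((2/9)*(-1/44)*388) = 7*(-194/99) = -1358/99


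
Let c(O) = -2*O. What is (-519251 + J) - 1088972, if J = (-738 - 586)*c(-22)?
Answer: -1666479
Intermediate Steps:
J = -58256 (J = (-738 - 586)*(-2*(-22)) = -1324*44 = -58256)
(-519251 + J) - 1088972 = (-519251 - 58256) - 1088972 = -577507 - 1088972 = -1666479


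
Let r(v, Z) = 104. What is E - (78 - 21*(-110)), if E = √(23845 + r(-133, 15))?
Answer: -2388 + 3*√2661 ≈ -2233.2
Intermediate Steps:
E = 3*√2661 (E = √(23845 + 104) = √23949 = 3*√2661 ≈ 154.75)
E - (78 - 21*(-110)) = 3*√2661 - (78 - 21*(-110)) = 3*√2661 - (78 + 2310) = 3*√2661 - 1*2388 = 3*√2661 - 2388 = -2388 + 3*√2661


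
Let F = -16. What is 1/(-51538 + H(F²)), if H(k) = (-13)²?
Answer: -1/51369 ≈ -1.9467e-5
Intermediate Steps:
H(k) = 169
1/(-51538 + H(F²)) = 1/(-51538 + 169) = 1/(-51369) = -1/51369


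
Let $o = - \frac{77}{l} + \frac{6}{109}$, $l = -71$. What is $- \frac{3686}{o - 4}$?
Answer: $\frac{28525954}{22137} \approx 1288.6$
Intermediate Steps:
$o = \frac{8819}{7739}$ ($o = - \frac{77}{-71} + \frac{6}{109} = \left(-77\right) \left(- \frac{1}{71}\right) + 6 \cdot \frac{1}{109} = \frac{77}{71} + \frac{6}{109} = \frac{8819}{7739} \approx 1.1396$)
$- \frac{3686}{o - 4} = - \frac{3686}{\frac{8819}{7739} - 4} = - \frac{3686}{- \frac{22137}{7739}} = \left(-3686\right) \left(- \frac{7739}{22137}\right) = \frac{28525954}{22137}$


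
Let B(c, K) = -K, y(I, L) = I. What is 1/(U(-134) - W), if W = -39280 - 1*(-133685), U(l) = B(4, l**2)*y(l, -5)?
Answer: 1/2311699 ≈ 4.3258e-7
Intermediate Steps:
U(l) = -l**3 (U(l) = (-l**2)*l = -l**3)
W = 94405 (W = -39280 + 133685 = 94405)
1/(U(-134) - W) = 1/(-1*(-134)**3 - 1*94405) = 1/(-1*(-2406104) - 94405) = 1/(2406104 - 94405) = 1/2311699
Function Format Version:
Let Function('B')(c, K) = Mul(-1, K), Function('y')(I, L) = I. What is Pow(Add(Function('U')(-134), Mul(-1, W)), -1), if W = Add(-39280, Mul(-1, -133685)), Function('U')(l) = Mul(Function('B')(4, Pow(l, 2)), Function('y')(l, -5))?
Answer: Rational(1, 2311699) ≈ 4.3258e-7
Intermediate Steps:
Function('U')(l) = Mul(-1, Pow(l, 3)) (Function('U')(l) = Mul(Mul(-1, Pow(l, 2)), l) = Mul(-1, Pow(l, 3)))
W = 94405 (W = Add(-39280, 133685) = 94405)
Pow(Add(Function('U')(-134), Mul(-1, W)), -1) = Pow(Add(Mul(-1, Pow(-134, 3)), Mul(-1, 94405)), -1) = Pow(Add(Mul(-1, -2406104), -94405), -1) = Pow(Add(2406104, -94405), -1) = Pow(2311699, -1) = Rational(1, 2311699)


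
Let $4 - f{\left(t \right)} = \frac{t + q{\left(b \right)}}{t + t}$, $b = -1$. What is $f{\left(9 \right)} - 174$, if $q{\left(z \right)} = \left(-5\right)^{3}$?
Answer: $- \frac{1472}{9} \approx -163.56$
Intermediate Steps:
$q{\left(z \right)} = -125$
$f{\left(t \right)} = 4 - \frac{-125 + t}{2 t}$ ($f{\left(t \right)} = 4 - \frac{t - 125}{t + t} = 4 - \frac{-125 + t}{2 t}$)
$f{\left(9 \right)} - 174 = \frac{125 + 7 \cdot 9}{2 \cdot 9} - 174 = \frac{1}{2} \cdot \frac{1}{9} \left(125 + 63\right) - 174 = \frac{1}{2} \cdot \frac{1}{9} \cdot 188 - 174 = \frac{94}{9} - 174 = - \frac{1472}{9}$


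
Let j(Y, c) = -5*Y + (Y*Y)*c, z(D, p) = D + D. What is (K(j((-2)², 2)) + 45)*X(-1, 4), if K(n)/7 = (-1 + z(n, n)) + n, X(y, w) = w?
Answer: 1160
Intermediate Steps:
z(D, p) = 2*D
j(Y, c) = -5*Y + c*Y² (j(Y, c) = -5*Y + Y²*c = -5*Y + c*Y²)
K(n) = -7 + 21*n (K(n) = 7*((-1 + 2*n) + n) = 7*(-1 + 3*n) = -7 + 21*n)
(K(j((-2)², 2)) + 45)*X(-1, 4) = ((-7 + 21*((-2)²*(-5 + (-2)²*2))) + 45)*4 = ((-7 + 21*(4*(-5 + 4*2))) + 45)*4 = ((-7 + 21*(4*(-5 + 8))) + 45)*4 = ((-7 + 21*(4*3)) + 45)*4 = ((-7 + 21*12) + 45)*4 = ((-7 + 252) + 45)*4 = (245 + 45)*4 = 290*4 = 1160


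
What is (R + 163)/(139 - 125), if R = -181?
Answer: -9/7 ≈ -1.2857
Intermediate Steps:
(R + 163)/(139 - 125) = (-181 + 163)/(139 - 125) = -18/14 = -18*1/14 = -9/7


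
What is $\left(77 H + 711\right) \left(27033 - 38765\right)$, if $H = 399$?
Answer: $-368783688$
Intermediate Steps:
$\left(77 H + 711\right) \left(27033 - 38765\right) = \left(77 \cdot 399 + 711\right) \left(27033 - 38765\right) = \left(30723 + 711\right) \left(-11732\right) = 31434 \left(-11732\right) = -368783688$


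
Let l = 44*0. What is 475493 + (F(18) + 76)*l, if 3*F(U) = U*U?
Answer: 475493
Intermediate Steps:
l = 0
F(U) = U²/3 (F(U) = (U*U)/3 = U²/3)
475493 + (F(18) + 76)*l = 475493 + ((⅓)*18² + 76)*0 = 475493 + ((⅓)*324 + 76)*0 = 475493 + (108 + 76)*0 = 475493 + 184*0 = 475493 + 0 = 475493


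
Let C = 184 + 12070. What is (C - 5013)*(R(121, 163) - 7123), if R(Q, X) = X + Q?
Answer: -49521199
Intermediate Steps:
R(Q, X) = Q + X
C = 12254
(C - 5013)*(R(121, 163) - 7123) = (12254 - 5013)*((121 + 163) - 7123) = 7241*(284 - 7123) = 7241*(-6839) = -49521199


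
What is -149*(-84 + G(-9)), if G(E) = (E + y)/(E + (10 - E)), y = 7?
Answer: 62729/5 ≈ 12546.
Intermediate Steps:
G(E) = 7/10 + E/10 (G(E) = (E + 7)/(E + (10 - E)) = (7 + E)/10 = (7 + E)*(1/10) = 7/10 + E/10)
-149*(-84 + G(-9)) = -149*(-84 + (7/10 + (1/10)*(-9))) = -149*(-84 + (7/10 - 9/10)) = -149*(-84 - 1/5) = -149*(-421/5) = 62729/5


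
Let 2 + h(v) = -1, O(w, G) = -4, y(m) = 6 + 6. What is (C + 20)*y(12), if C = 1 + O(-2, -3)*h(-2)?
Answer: 396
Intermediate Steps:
y(m) = 12
h(v) = -3 (h(v) = -2 - 1 = -3)
C = 13 (C = 1 - 4*(-3) = 1 + 12 = 13)
(C + 20)*y(12) = (13 + 20)*12 = 33*12 = 396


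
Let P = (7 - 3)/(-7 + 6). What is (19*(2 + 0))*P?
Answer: -152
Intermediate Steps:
P = -4 (P = 4/(-1) = 4*(-1) = -4)
(19*(2 + 0))*P = (19*(2 + 0))*(-4) = (19*2)*(-4) = 38*(-4) = -152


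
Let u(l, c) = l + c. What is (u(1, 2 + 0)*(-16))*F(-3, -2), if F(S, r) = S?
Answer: 144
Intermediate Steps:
u(l, c) = c + l
(u(1, 2 + 0)*(-16))*F(-3, -2) = (((2 + 0) + 1)*(-16))*(-3) = ((2 + 1)*(-16))*(-3) = (3*(-16))*(-3) = -48*(-3) = 144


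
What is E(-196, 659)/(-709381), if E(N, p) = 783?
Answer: -783/709381 ≈ -0.0011038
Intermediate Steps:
E(-196, 659)/(-709381) = 783/(-709381) = 783*(-1/709381) = -783/709381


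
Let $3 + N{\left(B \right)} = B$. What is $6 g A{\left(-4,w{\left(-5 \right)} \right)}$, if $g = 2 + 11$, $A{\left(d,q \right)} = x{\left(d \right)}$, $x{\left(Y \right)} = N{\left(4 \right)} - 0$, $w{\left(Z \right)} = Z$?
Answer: $78$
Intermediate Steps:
$N{\left(B \right)} = -3 + B$
$x{\left(Y \right)} = 1$ ($x{\left(Y \right)} = \left(-3 + 4\right) - 0 = 1 + 0 = 1$)
$A{\left(d,q \right)} = 1$
$g = 13$
$6 g A{\left(-4,w{\left(-5 \right)} \right)} = 6 \cdot 13 \cdot 1 = 78 \cdot 1 = 78$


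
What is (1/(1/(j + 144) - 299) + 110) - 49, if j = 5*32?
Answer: 5544291/90895 ≈ 60.997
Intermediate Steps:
j = 160
(1/(1/(j + 144) - 299) + 110) - 49 = (1/(1/(160 + 144) - 299) + 110) - 49 = (1/(1/304 - 299) + 110) - 49 = (1/(-90895/304) + 110) - 49 = (-304/90895 + 110) - 49 = 9998146/90895 - 49 = 5544291/90895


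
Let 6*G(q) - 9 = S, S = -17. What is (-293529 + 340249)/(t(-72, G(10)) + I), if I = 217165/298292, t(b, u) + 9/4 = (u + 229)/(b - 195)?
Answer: -2790724498560/141845257 ≈ -19674.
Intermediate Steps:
G(q) = -4/3 (G(q) = 3/2 + (⅙)*(-17) = 3/2 - 17/6 = -4/3)
t(b, u) = -9/4 + (229 + u)/(-195 + b) (t(b, u) = -9/4 + (u + 229)/(b - 195) = -9/4 + (229 + u)/(-195 + b))
I = 217165/298292 (I = 217165*(1/298292) = 217165/298292 ≈ 0.72803)
(-293529 + 340249)/(t(-72, G(10)) + I) = (-293529 + 340249)/((2671 - 9*(-72) + 4*(-4/3))/(4*(-195 - 72)) + 217165/298292) = 46720/((¼)*(2671 + 648 - 16/3)/(-267) + 217165/298292) = 46720/((¼)*(-1/267)*(9941/3) + 217165/298292) = 46720/(-9941/3204 + 217165/298292) = 46720/(-141845257/59732973) = 46720*(-59732973/141845257) = -2790724498560/141845257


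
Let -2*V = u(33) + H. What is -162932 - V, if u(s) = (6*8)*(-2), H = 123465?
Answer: -202495/2 ≈ -1.0125e+5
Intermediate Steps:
u(s) = -96 (u(s) = 48*(-2) = -96)
V = -123369/2 (V = -(-96 + 123465)/2 = -½*123369 = -123369/2 ≈ -61685.)
-162932 - V = -162932 - 1*(-123369/2) = -162932 + 123369/2 = -202495/2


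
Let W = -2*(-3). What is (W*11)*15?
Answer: 990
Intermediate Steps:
W = 6
(W*11)*15 = (6*11)*15 = 66*15 = 990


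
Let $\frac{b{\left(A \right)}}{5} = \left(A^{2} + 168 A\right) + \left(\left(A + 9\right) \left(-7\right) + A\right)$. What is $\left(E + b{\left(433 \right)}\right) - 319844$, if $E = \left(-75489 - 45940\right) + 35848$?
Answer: $882435$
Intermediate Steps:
$b{\left(A \right)} = -315 + 5 A^{2} + 810 A$ ($b{\left(A \right)} = 5 \left(\left(A^{2} + 168 A\right) + \left(\left(A + 9\right) \left(-7\right) + A\right)\right) = 5 \left(\left(A^{2} + 168 A\right) + \left(\left(9 + A\right) \left(-7\right) + A\right)\right) = 5 \left(\left(A^{2} + 168 A\right) - \left(63 + 6 A\right)\right) = 5 \left(-63 + A^{2} + 162 A\right) = -315 + 5 A^{2} + 810 A$)
$E = -85581$ ($E = \left(-75489 - 45940\right) + 35848 = -121429 + 35848 = -85581$)
$\left(E + b{\left(433 \right)}\right) - 319844 = \left(-85581 + \left(-315 + 5 \cdot 433^{2} + 810 \cdot 433\right)\right) - 319844 = \left(-85581 + \left(-315 + 5 \cdot 187489 + 350730\right)\right) - 319844 = \left(-85581 + \left(-315 + 937445 + 350730\right)\right) - 319844 = \left(-85581 + 1287860\right) - 319844 = 1202279 - 319844 = 882435$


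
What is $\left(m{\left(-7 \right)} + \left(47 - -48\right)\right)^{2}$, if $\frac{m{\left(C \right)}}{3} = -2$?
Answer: $7921$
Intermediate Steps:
$m{\left(C \right)} = -6$ ($m{\left(C \right)} = 3 \left(-2\right) = -6$)
$\left(m{\left(-7 \right)} + \left(47 - -48\right)\right)^{2} = \left(-6 + \left(47 - -48\right)\right)^{2} = \left(-6 + \left(47 + 48\right)\right)^{2} = \left(-6 + 95\right)^{2} = 89^{2} = 7921$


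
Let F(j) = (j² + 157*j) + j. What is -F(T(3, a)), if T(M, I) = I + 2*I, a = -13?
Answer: 4641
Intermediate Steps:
T(M, I) = 3*I
F(j) = j² + 158*j
-F(T(3, a)) = -3*(-13)*(158 + 3*(-13)) = -(-39)*(158 - 39) = -(-39)*119 = -1*(-4641) = 4641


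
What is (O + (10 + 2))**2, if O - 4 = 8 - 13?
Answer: 121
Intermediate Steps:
O = -1 (O = 4 + (8 - 13) = 4 - 5 = -1)
(O + (10 + 2))**2 = (-1 + (10 + 2))**2 = (-1 + 12)**2 = 11**2 = 121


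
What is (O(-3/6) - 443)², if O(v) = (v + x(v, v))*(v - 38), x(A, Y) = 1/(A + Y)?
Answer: 2374681/16 ≈ 1.4842e+5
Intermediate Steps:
O(v) = (-38 + v)*(v + 1/(2*v)) (O(v) = (v + 1/(v + v))*(v - 38) = (v + 1/(2*v))*(-38 + v) = (-38 + v)*(v + 1/(2*v)))
(O(-3/6) - 443)² = ((½ + (-3/6)² - (-114)/6 - 19/((-3/6))) - 443)² = ((½ + (-3*⅙)² - (-114)/6 - 19/((-3*⅙))) - 443)² = ((½ + (-½)² - 38*(-½) - 19/(-½)) - 443)² = ((½ + ¼ + 19 - 19*(-2)) - 443)² = ((½ + ¼ + 19 + 38) - 443)² = (231/4 - 443)² = (-1541/4)² = 2374681/16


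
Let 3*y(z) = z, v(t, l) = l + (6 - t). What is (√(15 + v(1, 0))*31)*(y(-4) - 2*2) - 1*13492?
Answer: -13492 - 992*√5/3 ≈ -14231.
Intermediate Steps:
v(t, l) = 6 + l - t
y(z) = z/3
(√(15 + v(1, 0))*31)*(y(-4) - 2*2) - 1*13492 = (√(15 + (6 + 0 - 1*1))*31)*((⅓)*(-4) - 2*2) - 1*13492 = (√(15 + (6 + 0 - 1))*31)*(-4/3 - 4) - 13492 = (√(15 + 5)*31)*(-16/3) - 13492 = (√20*31)*(-16/3) - 13492 = ((2*√5)*31)*(-16/3) - 13492 = (62*√5)*(-16/3) - 13492 = -992*√5/3 - 13492 = -13492 - 992*√5/3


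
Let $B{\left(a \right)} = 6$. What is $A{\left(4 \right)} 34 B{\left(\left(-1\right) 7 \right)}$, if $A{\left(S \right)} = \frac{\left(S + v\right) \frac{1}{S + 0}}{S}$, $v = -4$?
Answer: $0$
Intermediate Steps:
$A{\left(S \right)} = \frac{-4 + S}{S^{2}}$ ($A{\left(S \right)} = \frac{\left(S - 4\right) \frac{1}{S + 0}}{S} = \frac{\left(-4 + S\right) \frac{1}{S}}{S} = \frac{\frac{1}{S} \left(-4 + S\right)}{S} = \frac{-4 + S}{S^{2}}$)
$A{\left(4 \right)} 34 B{\left(\left(-1\right) 7 \right)} = \frac{-4 + 4}{16} \cdot 34 \cdot 6 = \frac{1}{16} \cdot 0 \cdot 34 \cdot 6 = 0 \cdot 34 \cdot 6 = 0 \cdot 6 = 0$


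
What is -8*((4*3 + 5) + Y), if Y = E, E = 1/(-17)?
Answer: -2304/17 ≈ -135.53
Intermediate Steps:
E = -1/17 ≈ -0.058824
Y = -1/17 ≈ -0.058824
-8*((4*3 + 5) + Y) = -8*((4*3 + 5) - 1/17) = -8*((12 + 5) - 1/17) = -8*(17 - 1/17) = -8*288/17 = -2304/17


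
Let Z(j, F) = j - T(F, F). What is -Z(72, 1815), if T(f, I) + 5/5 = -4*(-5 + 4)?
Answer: -69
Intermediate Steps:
T(f, I) = 3 (T(f, I) = -1 - 4*(-5 + 4) = -1 - 4*(-1) = -1 + 4 = 3)
Z(j, F) = -3 + j (Z(j, F) = j - 1*3 = j - 3 = -3 + j)
-Z(72, 1815) = -(-3 + 72) = -1*69 = -69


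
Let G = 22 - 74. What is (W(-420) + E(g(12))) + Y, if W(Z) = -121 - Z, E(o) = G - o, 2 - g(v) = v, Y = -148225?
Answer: -147968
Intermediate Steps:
G = -52
g(v) = 2 - v
E(o) = -52 - o
(W(-420) + E(g(12))) + Y = ((-121 - 1*(-420)) + (-52 - (2 - 1*12))) - 148225 = ((-121 + 420) + (-52 - (2 - 12))) - 148225 = (299 + (-52 - 1*(-10))) - 148225 = (299 + (-52 + 10)) - 148225 = (299 - 42) - 148225 = 257 - 148225 = -147968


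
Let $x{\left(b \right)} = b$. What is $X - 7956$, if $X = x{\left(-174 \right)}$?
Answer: $-8130$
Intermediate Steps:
$X = -174$
$X - 7956 = -174 - 7956 = -8130$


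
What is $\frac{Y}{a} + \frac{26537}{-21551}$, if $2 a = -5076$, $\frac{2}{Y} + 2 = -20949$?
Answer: $- \frac{705534394252}{572972536269} \approx -1.2314$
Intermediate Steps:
$Y = - \frac{2}{20951}$ ($Y = \frac{2}{-2 - 20949} = \frac{2}{-20951} = 2 \left(- \frac{1}{20951}\right) = - \frac{2}{20951} \approx -9.5461 \cdot 10^{-5}$)
$a = -2538$ ($a = \frac{1}{2} \left(-5076\right) = -2538$)
$\frac{Y}{a} + \frac{26537}{-21551} = - \frac{2}{20951 \left(-2538\right)} + \frac{26537}{-21551} = \left(- \frac{2}{20951}\right) \left(- \frac{1}{2538}\right) + 26537 \left(- \frac{1}{21551}\right) = \frac{1}{26586819} - \frac{26537}{21551} = - \frac{705534394252}{572972536269}$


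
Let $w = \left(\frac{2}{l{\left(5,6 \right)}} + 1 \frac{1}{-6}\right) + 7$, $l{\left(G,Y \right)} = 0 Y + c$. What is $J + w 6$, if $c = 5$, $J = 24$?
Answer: $\frac{337}{5} \approx 67.4$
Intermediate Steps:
$l{\left(G,Y \right)} = 5$ ($l{\left(G,Y \right)} = 0 Y + 5 = 0 + 5 = 5$)
$w = \frac{217}{30}$ ($w = \left(\frac{2}{5} + 1 \frac{1}{-6}\right) + 7 = \left(2 \cdot \frac{1}{5} + 1 \left(- \frac{1}{6}\right)\right) + 7 = \left(\frac{2}{5} - \frac{1}{6}\right) + 7 = \frac{7}{30} + 7 = \frac{217}{30} \approx 7.2333$)
$J + w 6 = 24 + \frac{217}{30} \cdot 6 = 24 + \frac{217}{5} = \frac{337}{5}$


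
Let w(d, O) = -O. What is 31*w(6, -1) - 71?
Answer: -40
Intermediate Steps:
31*w(6, -1) - 71 = 31*(-1*(-1)) - 71 = 31*1 - 71 = 31 - 71 = -40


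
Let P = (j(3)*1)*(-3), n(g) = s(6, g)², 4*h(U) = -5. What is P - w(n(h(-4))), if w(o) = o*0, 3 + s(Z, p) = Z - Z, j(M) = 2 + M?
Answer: -15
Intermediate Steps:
s(Z, p) = -3 (s(Z, p) = -3 + (Z - Z) = -3 + 0 = -3)
h(U) = -5/4 (h(U) = (¼)*(-5) = -5/4)
n(g) = 9 (n(g) = (-3)² = 9)
w(o) = 0
P = -15 (P = ((2 + 3)*1)*(-3) = (5*1)*(-3) = 5*(-3) = -15)
P - w(n(h(-4))) = -15 - 1*0 = -15 + 0 = -15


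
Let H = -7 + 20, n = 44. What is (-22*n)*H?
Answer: -12584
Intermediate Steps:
H = 13
(-22*n)*H = -22*44*13 = -968*13 = -12584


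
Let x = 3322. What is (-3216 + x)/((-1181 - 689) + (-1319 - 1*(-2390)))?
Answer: -106/799 ≈ -0.13267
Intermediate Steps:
(-3216 + x)/((-1181 - 689) + (-1319 - 1*(-2390))) = (-3216 + 3322)/((-1181 - 689) + (-1319 - 1*(-2390))) = 106/(-1870 + (-1319 + 2390)) = 106/(-1870 + 1071) = 106/(-799) = 106*(-1/799) = -106/799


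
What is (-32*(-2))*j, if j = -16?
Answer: -1024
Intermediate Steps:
(-32*(-2))*j = -32*(-2)*(-16) = 64*(-16) = -1024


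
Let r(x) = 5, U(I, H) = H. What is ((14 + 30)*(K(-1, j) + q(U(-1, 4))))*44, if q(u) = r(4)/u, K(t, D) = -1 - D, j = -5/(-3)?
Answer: -8228/3 ≈ -2742.7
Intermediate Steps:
j = 5/3 (j = -5*(-⅓) = 5/3 ≈ 1.6667)
q(u) = 5/u
((14 + 30)*(K(-1, j) + q(U(-1, 4))))*44 = ((14 + 30)*((-1 - 1*5/3) + 5/4))*44 = (44*((-1 - 5/3) + 5*(¼)))*44 = (44*(-8/3 + 5/4))*44 = (44*(-17/12))*44 = -187/3*44 = -8228/3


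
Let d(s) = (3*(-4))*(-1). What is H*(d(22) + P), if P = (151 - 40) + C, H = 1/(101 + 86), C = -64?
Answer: 59/187 ≈ 0.31551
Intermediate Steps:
H = 1/187 ≈ 0.0053476
P = 47 (P = (151 - 40) - 64 = 111 - 64 = 47)
d(s) = 12 (d(s) = -12*(-1) = 12)
H*(d(22) + P) = (12 + 47)/187 = (1/187)*59 = 59/187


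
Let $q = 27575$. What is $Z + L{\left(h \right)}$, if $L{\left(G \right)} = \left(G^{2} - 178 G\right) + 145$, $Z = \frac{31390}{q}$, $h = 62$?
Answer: $- \frac{38857927}{5515} \approx -7045.9$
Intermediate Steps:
$Z = \frac{6278}{5515}$ ($Z = \frac{31390}{27575} = 31390 \cdot \frac{1}{27575} = \frac{6278}{5515} \approx 1.1383$)
$L{\left(G \right)} = 145 + G^{2} - 178 G$
$Z + L{\left(h \right)} = \frac{6278}{5515} + \left(145 + 62^{2} - 11036\right) = \frac{6278}{5515} + \left(145 + 3844 - 11036\right) = \frac{6278}{5515} - 7047 = - \frac{38857927}{5515}$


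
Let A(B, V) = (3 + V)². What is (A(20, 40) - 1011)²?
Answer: 702244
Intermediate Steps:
(A(20, 40) - 1011)² = ((3 + 40)² - 1011)² = (43² - 1011)² = (1849 - 1011)² = 838² = 702244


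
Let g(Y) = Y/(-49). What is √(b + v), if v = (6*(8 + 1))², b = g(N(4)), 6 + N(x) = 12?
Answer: √142878/7 ≈ 53.999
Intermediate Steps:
N(x) = 6 (N(x) = -6 + 12 = 6)
g(Y) = -Y/49 (g(Y) = Y*(-1/49) = -Y/49)
b = -6/49 (b = -1/49*6 = -6/49 ≈ -0.12245)
v = 2916 (v = (6*9)² = 54² = 2916)
√(b + v) = √(-6/49 + 2916) = √(142878/49) = √142878/7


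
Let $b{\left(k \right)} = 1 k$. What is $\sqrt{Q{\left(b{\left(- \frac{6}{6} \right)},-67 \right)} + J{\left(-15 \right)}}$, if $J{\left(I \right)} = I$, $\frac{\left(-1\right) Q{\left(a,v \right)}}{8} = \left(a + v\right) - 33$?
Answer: $\sqrt{793} \approx 28.16$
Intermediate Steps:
$b{\left(k \right)} = k$
$Q{\left(a,v \right)} = 264 - 8 a - 8 v$ ($Q{\left(a,v \right)} = - 8 \left(\left(a + v\right) - 33\right) = - 8 \left(-33 + a + v\right) = 264 - 8 a - 8 v$)
$\sqrt{Q{\left(b{\left(- \frac{6}{6} \right)},-67 \right)} + J{\left(-15 \right)}} = \sqrt{\left(264 - 8 \left(- \frac{6}{6}\right) - -536\right) - 15} = \sqrt{\left(264 - 8 \left(\left(-6\right) \frac{1}{6}\right) + 536\right) - 15} = \sqrt{\left(264 - -8 + 536\right) - 15} = \sqrt{\left(264 + 8 + 536\right) - 15} = \sqrt{808 - 15} = \sqrt{793}$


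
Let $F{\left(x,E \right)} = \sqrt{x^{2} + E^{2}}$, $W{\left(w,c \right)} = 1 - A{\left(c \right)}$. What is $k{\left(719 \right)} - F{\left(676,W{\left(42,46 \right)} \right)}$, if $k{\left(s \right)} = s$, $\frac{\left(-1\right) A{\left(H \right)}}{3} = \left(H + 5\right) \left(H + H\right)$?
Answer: $719 - \sqrt{198618905} \approx -13374.0$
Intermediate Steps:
$A{\left(H \right)} = - 6 H \left(5 + H\right)$ ($A{\left(H \right)} = - 3 \left(H + 5\right) \left(H + H\right) = - 3 \left(5 + H\right) 2 H = - 3 \cdot 2 H \left(5 + H\right) = - 6 H \left(5 + H\right)$)
$W{\left(w,c \right)} = 1 + 6 c \left(5 + c\right)$ ($W{\left(w,c \right)} = 1 - - 6 c \left(5 + c\right) = 1 + 6 c \left(5 + c\right)$)
$F{\left(x,E \right)} = \sqrt{E^{2} + x^{2}}$
$k{\left(719 \right)} - F{\left(676,W{\left(42,46 \right)} \right)} = 719 - \sqrt{\left(1 + 6 \cdot 46 \left(5 + 46\right)\right)^{2} + 676^{2}} = 719 - \sqrt{\left(1 + 6 \cdot 46 \cdot 51\right)^{2} + 456976} = 719 - \sqrt{\left(1 + 14076\right)^{2} + 456976} = 719 - \sqrt{14077^{2} + 456976} = 719 - \sqrt{198161929 + 456976} = 719 - \sqrt{198618905}$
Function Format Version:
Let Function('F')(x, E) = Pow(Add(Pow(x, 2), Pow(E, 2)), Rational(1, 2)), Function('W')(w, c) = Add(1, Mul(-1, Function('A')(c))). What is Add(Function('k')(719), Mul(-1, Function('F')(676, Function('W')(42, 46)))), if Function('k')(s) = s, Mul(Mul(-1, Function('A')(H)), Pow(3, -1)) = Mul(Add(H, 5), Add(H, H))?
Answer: Add(719, Mul(-1, Pow(198618905, Rational(1, 2)))) ≈ -13374.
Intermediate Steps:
Function('A')(H) = Mul(-6, H, Add(5, H)) (Function('A')(H) = Mul(-3, Mul(Add(H, 5), Add(H, H))) = Mul(-3, Mul(Add(5, H), Mul(2, H))) = Mul(-3, Mul(2, H, Add(5, H))) = Mul(-6, H, Add(5, H)))
Function('W')(w, c) = Add(1, Mul(6, c, Add(5, c))) (Function('W')(w, c) = Add(1, Mul(-1, Mul(-6, c, Add(5, c)))) = Add(1, Mul(6, c, Add(5, c))))
Function('F')(x, E) = Pow(Add(Pow(E, 2), Pow(x, 2)), Rational(1, 2))
Add(Function('k')(719), Mul(-1, Function('F')(676, Function('W')(42, 46)))) = Add(719, Mul(-1, Pow(Add(Pow(Add(1, Mul(6, 46, Add(5, 46))), 2), Pow(676, 2)), Rational(1, 2)))) = Add(719, Mul(-1, Pow(Add(Pow(Add(1, Mul(6, 46, 51)), 2), 456976), Rational(1, 2)))) = Add(719, Mul(-1, Pow(Add(Pow(Add(1, 14076), 2), 456976), Rational(1, 2)))) = Add(719, Mul(-1, Pow(Add(Pow(14077, 2), 456976), Rational(1, 2)))) = Add(719, Mul(-1, Pow(Add(198161929, 456976), Rational(1, 2)))) = Add(719, Mul(-1, Pow(198618905, Rational(1, 2))))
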